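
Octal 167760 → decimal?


Positional values:
Position 0: 0 × 8^0 = 0
Position 1: 6 × 8^1 = 48
Position 2: 7 × 8^2 = 448
Position 3: 7 × 8^3 = 3584
Position 4: 6 × 8^4 = 24576
Position 5: 1 × 8^5 = 32768
Sum = 0 + 48 + 448 + 3584 + 24576 + 32768
= 61424


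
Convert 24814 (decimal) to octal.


Divide by 8 repeatedly:
24814 ÷ 8 = 3101 remainder 6
3101 ÷ 8 = 387 remainder 5
387 ÷ 8 = 48 remainder 3
48 ÷ 8 = 6 remainder 0
6 ÷ 8 = 0 remainder 6
Reading remainders bottom-up:
= 0o60356


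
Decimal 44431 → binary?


Divide by 2 repeatedly:
44431 ÷ 2 = 22215 remainder 1
22215 ÷ 2 = 11107 remainder 1
11107 ÷ 2 = 5553 remainder 1
5553 ÷ 2 = 2776 remainder 1
2776 ÷ 2 = 1388 remainder 0
1388 ÷ 2 = 694 remainder 0
694 ÷ 2 = 347 remainder 0
347 ÷ 2 = 173 remainder 1
173 ÷ 2 = 86 remainder 1
86 ÷ 2 = 43 remainder 0
43 ÷ 2 = 21 remainder 1
21 ÷ 2 = 10 remainder 1
10 ÷ 2 = 5 remainder 0
5 ÷ 2 = 2 remainder 1
2 ÷ 2 = 1 remainder 0
1 ÷ 2 = 0 remainder 1
Reading remainders bottom-up:
= 1010110110001111


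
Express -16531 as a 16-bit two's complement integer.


Original: 0100000010010011
Step 1 - Invert all bits: 1011111101101100
Step 2 - Add 1: 1011111101101100 + 1
= 1011111101101101 (represents -16531)


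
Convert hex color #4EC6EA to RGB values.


Hex: #4EC6EA
R = 4E₁₆ = 78
G = C6₁₆ = 198
B = EA₁₆ = 234
= RGB(78, 198, 234)


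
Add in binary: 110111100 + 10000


Align and add column by column (LSB to MSB, carry propagating):
  0110111100
+ 0000010000
  ----------
  col 0: 0 + 0 + 0 (carry in) = 0 → bit 0, carry out 0
  col 1: 0 + 0 + 0 (carry in) = 0 → bit 0, carry out 0
  col 2: 1 + 0 + 0 (carry in) = 1 → bit 1, carry out 0
  col 3: 1 + 0 + 0 (carry in) = 1 → bit 1, carry out 0
  col 4: 1 + 1 + 0 (carry in) = 2 → bit 0, carry out 1
  col 5: 1 + 0 + 1 (carry in) = 2 → bit 0, carry out 1
  col 6: 0 + 0 + 1 (carry in) = 1 → bit 1, carry out 0
  col 7: 1 + 0 + 0 (carry in) = 1 → bit 1, carry out 0
  col 8: 1 + 0 + 0 (carry in) = 1 → bit 1, carry out 0
  col 9: 0 + 0 + 0 (carry in) = 0 → bit 0, carry out 0
Reading bits MSB→LSB: 0111001100
Strip leading zeros: 111001100
= 111001100


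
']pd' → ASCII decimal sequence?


String: ']pd'  (3 characters)
Per-character ASCII lookup:
  ']': special character: ']' = 93
  'p': lowercase starts at 97: 'p' = 97 + 15 = 112
  'd': lowercase starts at 97: 'd' = 97 + 3 = 100
= 93 112 100


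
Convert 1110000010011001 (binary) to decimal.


Positional values:
Bit 0: 1 × 2^0 = 1
Bit 3: 1 × 2^3 = 8
Bit 4: 1 × 2^4 = 16
Bit 7: 1 × 2^7 = 128
Bit 13: 1 × 2^13 = 8192
Bit 14: 1 × 2^14 = 16384
Bit 15: 1 × 2^15 = 32768
Sum = 1 + 8 + 16 + 128 + 8192 + 16384 + 32768
= 57497


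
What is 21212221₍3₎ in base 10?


Positional values (base 3):
  1 × 3^0 = 1 × 1 = 1
  2 × 3^1 = 2 × 3 = 6
  2 × 3^2 = 2 × 9 = 18
  2 × 3^3 = 2 × 27 = 54
  1 × 3^4 = 1 × 81 = 81
  2 × 3^5 = 2 × 243 = 486
  1 × 3^6 = 1 × 729 = 729
  2 × 3^7 = 2 × 2187 = 4374
Sum = 1 + 6 + 18 + 54 + 81 + 486 + 729 + 4374
= 5749


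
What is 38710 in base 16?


Divide by 16 repeatedly:
38710 ÷ 16 = 2419 remainder 6 (6)
2419 ÷ 16 = 151 remainder 3 (3)
151 ÷ 16 = 9 remainder 7 (7)
9 ÷ 16 = 0 remainder 9 (9)
Reading remainders bottom-up:
= 0x9736


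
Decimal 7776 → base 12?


Divide by 12 repeatedly:
7776 ÷ 12 = 648 remainder 0
648 ÷ 12 = 54 remainder 0
54 ÷ 12 = 4 remainder 6
4 ÷ 12 = 0 remainder 4
Reading remainders bottom-up:
= 4600


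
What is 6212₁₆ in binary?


Each hex digit → 4 binary bits:
  6 = 0110
  2 = 0010
  1 = 0001
  2 = 0010
Concatenate: 0110 0010 0001 0010
= 0110001000010010


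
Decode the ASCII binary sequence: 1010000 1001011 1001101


Codes (binary): 1010000 1001011 1001101
Per-code ASCII lookup:
  1010000 = 80  (range 65-90: uppercase, 80 - 65 = 15) → 'P'
  1001011 = 75  (range 65-90: uppercase, 75 - 65 = 10) → 'K'
  1001101 = 77  (range 65-90: uppercase, 77 - 65 = 12) → 'M'
= 'PKM'


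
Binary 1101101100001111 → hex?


Group into 4-bit nibbles: 1101101100001111
  1101 = D
  1011 = B
  0000 = 0
  1111 = F
= 0xDB0F


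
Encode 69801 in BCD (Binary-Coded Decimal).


Each digit → 4-bit binary:
  6 → 0110
  9 → 1001
  8 → 1000
  0 → 0000
  1 → 0001
= 0110 1001 1000 0000 0001


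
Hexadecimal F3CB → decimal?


Positional values:
Position 0: B × 16^0 = 11 × 1 = 11
Position 1: C × 16^1 = 12 × 16 = 192
Position 2: 3 × 16^2 = 3 × 256 = 768
Position 3: F × 16^3 = 15 × 4096 = 61440
Sum = 11 + 192 + 768 + 61440
= 62411


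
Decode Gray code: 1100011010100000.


Gray code: 1100011010100000
MSB stays the same: 1
Each subsequent bit = prev_binary XOR current_gray:
  B[1] = 1 XOR 1 = 0
  B[2] = 0 XOR 0 = 0
  B[3] = 0 XOR 0 = 0
  B[4] = 0 XOR 0 = 0
  B[5] = 0 XOR 1 = 1
  B[6] = 1 XOR 1 = 0
  B[7] = 0 XOR 0 = 0
  B[8] = 0 XOR 1 = 1
  B[9] = 1 XOR 0 = 1
  B[10] = 1 XOR 1 = 0
  B[11] = 0 XOR 0 = 0
  B[12] = 0 XOR 0 = 0
  B[13] = 0 XOR 0 = 0
  B[14] = 0 XOR 0 = 0
  B[15] = 0 XOR 0 = 0
= 1000010011000000 (33984 decimal)


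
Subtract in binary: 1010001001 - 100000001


Align and subtract column by column (LSB to MSB, borrowing when needed):
  1010001001
- 0100000001
  ----------
  col 0: (1 - 0 borrow-in) - 1 → 1 - 1 = 0, borrow out 0
  col 1: (0 - 0 borrow-in) - 0 → 0 - 0 = 0, borrow out 0
  col 2: (0 - 0 borrow-in) - 0 → 0 - 0 = 0, borrow out 0
  col 3: (1 - 0 borrow-in) - 0 → 1 - 0 = 1, borrow out 0
  col 4: (0 - 0 borrow-in) - 0 → 0 - 0 = 0, borrow out 0
  col 5: (0 - 0 borrow-in) - 0 → 0 - 0 = 0, borrow out 0
  col 6: (0 - 0 borrow-in) - 0 → 0 - 0 = 0, borrow out 0
  col 7: (1 - 0 borrow-in) - 0 → 1 - 0 = 1, borrow out 0
  col 8: (0 - 0 borrow-in) - 1 → borrow from next column: (0+2) - 1 = 1, borrow out 1
  col 9: (1 - 1 borrow-in) - 0 → 0 - 0 = 0, borrow out 0
Reading bits MSB→LSB: 0110001000
Strip leading zeros: 110001000
= 110001000


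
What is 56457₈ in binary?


Each octal digit → 3 binary bits:
  5 = 101
  6 = 110
  4 = 100
  5 = 101
  7 = 111
Concatenate: 101 110 100 101 111
= 101110100101111


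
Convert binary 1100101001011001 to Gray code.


Binary: 1100101001011001
Gray code: G = B XOR (B >> 1)
B >> 1 = 0110010100101100
1100101001011001 XOR 0110010100101100:
  1 XOR 0 = 1
  1 XOR 1 = 0
  0 XOR 1 = 1
  0 XOR 0 = 0
  1 XOR 0 = 1
  0 XOR 1 = 1
  1 XOR 0 = 1
  0 XOR 1 = 1
  0 XOR 0 = 0
  1 XOR 0 = 1
  0 XOR 1 = 1
  1 XOR 0 = 1
  1 XOR 1 = 0
  0 XOR 1 = 1
  0 XOR 0 = 0
  1 XOR 0 = 1
= 1010111101110101


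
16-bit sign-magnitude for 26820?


Sign bit: 0 (positive)
Magnitude: 26820 = 110100011000100
= 0110100011000100


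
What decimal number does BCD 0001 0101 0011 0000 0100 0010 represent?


Each 4-bit group → digit:
  0001 → 1
  0101 → 5
  0011 → 3
  0000 → 0
  0100 → 4
  0010 → 2
= 153042


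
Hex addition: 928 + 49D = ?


Align and add column by column (LSB to MSB, each column mod 16 with carry):
  0928
+ 049D
  ----
  col 0: 8(8) + D(13) + 0 (carry in) = 21 → 5(5), carry out 1
  col 1: 2(2) + 9(9) + 1 (carry in) = 12 → C(12), carry out 0
  col 2: 9(9) + 4(4) + 0 (carry in) = 13 → D(13), carry out 0
  col 3: 0(0) + 0(0) + 0 (carry in) = 0 → 0(0), carry out 0
Reading digits MSB→LSB: 0DC5
Strip leading zeros: DC5
= 0xDC5


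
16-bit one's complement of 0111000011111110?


Original: 0111000011111110
Invert all bits:
  bit 0: 0 → 1
  bit 1: 1 → 0
  bit 2: 1 → 0
  bit 3: 1 → 0
  bit 4: 0 → 1
  bit 5: 0 → 1
  bit 6: 0 → 1
  bit 7: 0 → 1
  bit 8: 1 → 0
  bit 9: 1 → 0
  bit 10: 1 → 0
  bit 11: 1 → 0
  bit 12: 1 → 0
  bit 13: 1 → 0
  bit 14: 1 → 0
  bit 15: 0 → 1
= 1000111100000001


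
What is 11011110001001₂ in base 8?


Group into 3-bit groups: 011011110001001
  011 = 3
  011 = 3
  110 = 6
  001 = 1
  001 = 1
= 0o33611


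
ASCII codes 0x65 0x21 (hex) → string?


Codes (hex): 0x65 0x21
Per-code ASCII lookup:
  0x65 = 101  (range 97-122: lowercase, 101 - 97 = 4) → 'e'
  0x21 = 33  (special character) → '!'
= 'e!'


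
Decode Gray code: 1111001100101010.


Gray code: 1111001100101010
MSB stays the same: 1
Each subsequent bit = prev_binary XOR current_gray:
  B[1] = 1 XOR 1 = 0
  B[2] = 0 XOR 1 = 1
  B[3] = 1 XOR 1 = 0
  B[4] = 0 XOR 0 = 0
  B[5] = 0 XOR 0 = 0
  B[6] = 0 XOR 1 = 1
  B[7] = 1 XOR 1 = 0
  B[8] = 0 XOR 0 = 0
  B[9] = 0 XOR 0 = 0
  B[10] = 0 XOR 1 = 1
  B[11] = 1 XOR 0 = 1
  B[12] = 1 XOR 1 = 0
  B[13] = 0 XOR 0 = 0
  B[14] = 0 XOR 1 = 1
  B[15] = 1 XOR 0 = 1
= 1010001000110011 (41523 decimal)


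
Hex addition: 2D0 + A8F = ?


Align and add column by column (LSB to MSB, each column mod 16 with carry):
  02D0
+ 0A8F
  ----
  col 0: 0(0) + F(15) + 0 (carry in) = 15 → F(15), carry out 0
  col 1: D(13) + 8(8) + 0 (carry in) = 21 → 5(5), carry out 1
  col 2: 2(2) + A(10) + 1 (carry in) = 13 → D(13), carry out 0
  col 3: 0(0) + 0(0) + 0 (carry in) = 0 → 0(0), carry out 0
Reading digits MSB→LSB: 0D5F
Strip leading zeros: D5F
= 0xD5F


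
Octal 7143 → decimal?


Positional values:
Position 0: 3 × 8^0 = 3
Position 1: 4 × 8^1 = 32
Position 2: 1 × 8^2 = 64
Position 3: 7 × 8^3 = 3584
Sum = 3 + 32 + 64 + 3584
= 3683


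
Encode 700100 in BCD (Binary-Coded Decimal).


Each digit → 4-bit binary:
  7 → 0111
  0 → 0000
  0 → 0000
  1 → 0001
  0 → 0000
  0 → 0000
= 0111 0000 0000 0001 0000 0000


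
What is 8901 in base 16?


Divide by 16 repeatedly:
8901 ÷ 16 = 556 remainder 5 (5)
556 ÷ 16 = 34 remainder 12 (C)
34 ÷ 16 = 2 remainder 2 (2)
2 ÷ 16 = 0 remainder 2 (2)
Reading remainders bottom-up:
= 0x22C5


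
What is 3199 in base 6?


Divide by 6 repeatedly:
3199 ÷ 6 = 533 remainder 1
533 ÷ 6 = 88 remainder 5
88 ÷ 6 = 14 remainder 4
14 ÷ 6 = 2 remainder 2
2 ÷ 6 = 0 remainder 2
Reading remainders bottom-up:
= 22451


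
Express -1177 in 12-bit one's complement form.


Original: 010010011001
Invert all bits:
  bit 0: 0 → 1
  bit 1: 1 → 0
  bit 2: 0 → 1
  bit 3: 0 → 1
  bit 4: 1 → 0
  bit 5: 0 → 1
  bit 6: 0 → 1
  bit 7: 1 → 0
  bit 8: 1 → 0
  bit 9: 0 → 1
  bit 10: 0 → 1
  bit 11: 1 → 0
= 101101100110


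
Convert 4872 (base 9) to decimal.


Positional values (base 9):
  2 × 9^0 = 2 × 1 = 2
  7 × 9^1 = 7 × 9 = 63
  8 × 9^2 = 8 × 81 = 648
  4 × 9^3 = 4 × 729 = 2916
Sum = 2 + 63 + 648 + 2916
= 3629


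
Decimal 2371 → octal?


Divide by 8 repeatedly:
2371 ÷ 8 = 296 remainder 3
296 ÷ 8 = 37 remainder 0
37 ÷ 8 = 4 remainder 5
4 ÷ 8 = 0 remainder 4
Reading remainders bottom-up:
= 0o4503


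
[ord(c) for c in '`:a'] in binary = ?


String: '`:a'  (3 characters)
Per-character ASCII lookup:
  '`': special character: '`' = 96 → 1100000
  ':': special character: ':' = 58 → 111010
  'a': lowercase starts at 97: 'a' = 97 + 0 = 97 → 1100001
= 1100000 111010 1100001


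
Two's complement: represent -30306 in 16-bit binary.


Original: 0111011001100010
Step 1 - Invert all bits: 1000100110011101
Step 2 - Add 1: 1000100110011101 + 1
= 1000100110011110 (represents -30306)


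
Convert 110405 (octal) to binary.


Each octal digit → 3 binary bits:
  1 = 001
  1 = 001
  0 = 000
  4 = 100
  0 = 000
  5 = 101
Concatenate: 001 001 000 100 000 101
= 001001000100000101


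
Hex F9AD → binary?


Each hex digit → 4 binary bits:
  F = 1111
  9 = 1001
  A = 1010
  D = 1101
Concatenate: 1111 1001 1010 1101
= 1111100110101101


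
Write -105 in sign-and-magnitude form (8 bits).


Sign bit: 1 (negative)
Magnitude: 105 = 1101001
= 11101001


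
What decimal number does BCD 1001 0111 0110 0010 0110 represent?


Each 4-bit group → digit:
  1001 → 9
  0111 → 7
  0110 → 6
  0010 → 2
  0110 → 6
= 97626


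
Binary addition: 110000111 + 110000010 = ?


Align and add column by column (LSB to MSB, carry propagating):
  0110000111
+ 0110000010
  ----------
  col 0: 1 + 0 + 0 (carry in) = 1 → bit 1, carry out 0
  col 1: 1 + 1 + 0 (carry in) = 2 → bit 0, carry out 1
  col 2: 1 + 0 + 1 (carry in) = 2 → bit 0, carry out 1
  col 3: 0 + 0 + 1 (carry in) = 1 → bit 1, carry out 0
  col 4: 0 + 0 + 0 (carry in) = 0 → bit 0, carry out 0
  col 5: 0 + 0 + 0 (carry in) = 0 → bit 0, carry out 0
  col 6: 0 + 0 + 0 (carry in) = 0 → bit 0, carry out 0
  col 7: 1 + 1 + 0 (carry in) = 2 → bit 0, carry out 1
  col 8: 1 + 1 + 1 (carry in) = 3 → bit 1, carry out 1
  col 9: 0 + 0 + 1 (carry in) = 1 → bit 1, carry out 0
Reading bits MSB→LSB: 1100001001
Strip leading zeros: 1100001001
= 1100001001


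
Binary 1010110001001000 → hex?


Group into 4-bit nibbles: 1010110001001000
  1010 = A
  1100 = C
  0100 = 4
  1000 = 8
= 0xAC48


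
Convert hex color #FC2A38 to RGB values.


Hex: #FC2A38
R = FC₁₆ = 252
G = 2A₁₆ = 42
B = 38₁₆ = 56
= RGB(252, 42, 56)


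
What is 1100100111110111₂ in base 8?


Group into 3-bit groups: 001100100111110111
  001 = 1
  100 = 4
  100 = 4
  111 = 7
  110 = 6
  111 = 7
= 0o144767


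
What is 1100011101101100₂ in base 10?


Positional values:
Bit 2: 1 × 2^2 = 4
Bit 3: 1 × 2^3 = 8
Bit 5: 1 × 2^5 = 32
Bit 6: 1 × 2^6 = 64
Bit 8: 1 × 2^8 = 256
Bit 9: 1 × 2^9 = 512
Bit 10: 1 × 2^10 = 1024
Bit 14: 1 × 2^14 = 16384
Bit 15: 1 × 2^15 = 32768
Sum = 4 + 8 + 32 + 64 + 256 + 512 + 1024 + 16384 + 32768
= 51052


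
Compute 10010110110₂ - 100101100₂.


Align and subtract column by column (LSB to MSB, borrowing when needed):
  10010110110
- 00100101100
  -----------
  col 0: (0 - 0 borrow-in) - 0 → 0 - 0 = 0, borrow out 0
  col 1: (1 - 0 borrow-in) - 0 → 1 - 0 = 1, borrow out 0
  col 2: (1 - 0 borrow-in) - 1 → 1 - 1 = 0, borrow out 0
  col 3: (0 - 0 borrow-in) - 1 → borrow from next column: (0+2) - 1 = 1, borrow out 1
  col 4: (1 - 1 borrow-in) - 0 → 0 - 0 = 0, borrow out 0
  col 5: (1 - 0 borrow-in) - 1 → 1 - 1 = 0, borrow out 0
  col 6: (0 - 0 borrow-in) - 0 → 0 - 0 = 0, borrow out 0
  col 7: (1 - 0 borrow-in) - 0 → 1 - 0 = 1, borrow out 0
  col 8: (0 - 0 borrow-in) - 1 → borrow from next column: (0+2) - 1 = 1, borrow out 1
  col 9: (0 - 1 borrow-in) - 0 → borrow from next column: (-1+2) - 0 = 1, borrow out 1
  col 10: (1 - 1 borrow-in) - 0 → 0 - 0 = 0, borrow out 0
Reading bits MSB→LSB: 01110001010
Strip leading zeros: 1110001010
= 1110001010


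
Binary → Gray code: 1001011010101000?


Binary: 1001011010101000
Gray code: G = B XOR (B >> 1)
B >> 1 = 0100101101010100
1001011010101000 XOR 0100101101010100:
  1 XOR 0 = 1
  0 XOR 1 = 1
  0 XOR 0 = 0
  1 XOR 0 = 1
  0 XOR 1 = 1
  1 XOR 0 = 1
  1 XOR 1 = 0
  0 XOR 1 = 1
  1 XOR 0 = 1
  0 XOR 1 = 1
  1 XOR 0 = 1
  0 XOR 1 = 1
  1 XOR 0 = 1
  0 XOR 1 = 1
  0 XOR 0 = 0
  0 XOR 0 = 0
= 1101110111111100


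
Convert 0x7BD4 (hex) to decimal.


Positional values:
Position 0: 4 × 16^0 = 4 × 1 = 4
Position 1: D × 16^1 = 13 × 16 = 208
Position 2: B × 16^2 = 11 × 256 = 2816
Position 3: 7 × 16^3 = 7 × 4096 = 28672
Sum = 4 + 208 + 2816 + 28672
= 31700


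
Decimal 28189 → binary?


Divide by 2 repeatedly:
28189 ÷ 2 = 14094 remainder 1
14094 ÷ 2 = 7047 remainder 0
7047 ÷ 2 = 3523 remainder 1
3523 ÷ 2 = 1761 remainder 1
1761 ÷ 2 = 880 remainder 1
880 ÷ 2 = 440 remainder 0
440 ÷ 2 = 220 remainder 0
220 ÷ 2 = 110 remainder 0
110 ÷ 2 = 55 remainder 0
55 ÷ 2 = 27 remainder 1
27 ÷ 2 = 13 remainder 1
13 ÷ 2 = 6 remainder 1
6 ÷ 2 = 3 remainder 0
3 ÷ 2 = 1 remainder 1
1 ÷ 2 = 0 remainder 1
Reading remainders bottom-up:
= 110111000011101


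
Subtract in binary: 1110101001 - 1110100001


Align and subtract column by column (LSB to MSB, borrowing when needed):
  1110101001
- 1110100001
  ----------
  col 0: (1 - 0 borrow-in) - 1 → 1 - 1 = 0, borrow out 0
  col 1: (0 - 0 borrow-in) - 0 → 0 - 0 = 0, borrow out 0
  col 2: (0 - 0 borrow-in) - 0 → 0 - 0 = 0, borrow out 0
  col 3: (1 - 0 borrow-in) - 0 → 1 - 0 = 1, borrow out 0
  col 4: (0 - 0 borrow-in) - 0 → 0 - 0 = 0, borrow out 0
  col 5: (1 - 0 borrow-in) - 1 → 1 - 1 = 0, borrow out 0
  col 6: (0 - 0 borrow-in) - 0 → 0 - 0 = 0, borrow out 0
  col 7: (1 - 0 borrow-in) - 1 → 1 - 1 = 0, borrow out 0
  col 8: (1 - 0 borrow-in) - 1 → 1 - 1 = 0, borrow out 0
  col 9: (1 - 0 borrow-in) - 1 → 1 - 1 = 0, borrow out 0
Reading bits MSB→LSB: 0000001000
Strip leading zeros: 1000
= 1000


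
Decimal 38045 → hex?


Divide by 16 repeatedly:
38045 ÷ 16 = 2377 remainder 13 (D)
2377 ÷ 16 = 148 remainder 9 (9)
148 ÷ 16 = 9 remainder 4 (4)
9 ÷ 16 = 0 remainder 9 (9)
Reading remainders bottom-up:
= 0x949D


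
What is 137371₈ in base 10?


Positional values:
Position 0: 1 × 8^0 = 1
Position 1: 7 × 8^1 = 56
Position 2: 3 × 8^2 = 192
Position 3: 7 × 8^3 = 3584
Position 4: 3 × 8^4 = 12288
Position 5: 1 × 8^5 = 32768
Sum = 1 + 56 + 192 + 3584 + 12288 + 32768
= 48889


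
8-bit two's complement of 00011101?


Original: 00011101
Step 1 - Invert all bits: 11100010
Step 2 - Add 1: 11100010 + 1
= 11100011 (represents -29)


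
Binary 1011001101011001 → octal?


Group into 3-bit groups: 001011001101011001
  001 = 1
  011 = 3
  001 = 1
  101 = 5
  011 = 3
  001 = 1
= 0o131531


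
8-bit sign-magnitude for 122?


Sign bit: 0 (positive)
Magnitude: 122 = 1111010
= 01111010


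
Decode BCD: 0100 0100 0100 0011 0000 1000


Each 4-bit group → digit:
  0100 → 4
  0100 → 4
  0100 → 4
  0011 → 3
  0000 → 0
  1000 → 8
= 444308


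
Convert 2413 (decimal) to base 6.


Divide by 6 repeatedly:
2413 ÷ 6 = 402 remainder 1
402 ÷ 6 = 67 remainder 0
67 ÷ 6 = 11 remainder 1
11 ÷ 6 = 1 remainder 5
1 ÷ 6 = 0 remainder 1
Reading remainders bottom-up:
= 15101


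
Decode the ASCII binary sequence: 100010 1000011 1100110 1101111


Codes (binary): 100010 1000011 1100110 1101111
Per-code ASCII lookup:
  100010 = 34  (special character) → '"'
  1000011 = 67  (range 65-90: uppercase, 67 - 65 = 2) → 'C'
  1100110 = 102  (range 97-122: lowercase, 102 - 97 = 5) → 'f'
  1101111 = 111  (range 97-122: lowercase, 111 - 97 = 14) → 'o'
= '"Cfo'


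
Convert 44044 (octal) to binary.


Each octal digit → 3 binary bits:
  4 = 100
  4 = 100
  0 = 000
  4 = 100
  4 = 100
Concatenate: 100 100 000 100 100
= 100100000100100


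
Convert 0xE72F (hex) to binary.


Each hex digit → 4 binary bits:
  E = 1110
  7 = 0111
  2 = 0010
  F = 1111
Concatenate: 1110 0111 0010 1111
= 1110011100101111


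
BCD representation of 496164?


Each digit → 4-bit binary:
  4 → 0100
  9 → 1001
  6 → 0110
  1 → 0001
  6 → 0110
  4 → 0100
= 0100 1001 0110 0001 0110 0100


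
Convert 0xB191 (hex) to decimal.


Positional values:
Position 0: 1 × 16^0 = 1 × 1 = 1
Position 1: 9 × 16^1 = 9 × 16 = 144
Position 2: 1 × 16^2 = 1 × 256 = 256
Position 3: B × 16^3 = 11 × 4096 = 45056
Sum = 1 + 144 + 256 + 45056
= 45457


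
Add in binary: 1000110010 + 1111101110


Align and add column by column (LSB to MSB, carry propagating):
  01000110010
+ 01111101110
  -----------
  col 0: 0 + 0 + 0 (carry in) = 0 → bit 0, carry out 0
  col 1: 1 + 1 + 0 (carry in) = 2 → bit 0, carry out 1
  col 2: 0 + 1 + 1 (carry in) = 2 → bit 0, carry out 1
  col 3: 0 + 1 + 1 (carry in) = 2 → bit 0, carry out 1
  col 4: 1 + 0 + 1 (carry in) = 2 → bit 0, carry out 1
  col 5: 1 + 1 + 1 (carry in) = 3 → bit 1, carry out 1
  col 6: 0 + 1 + 1 (carry in) = 2 → bit 0, carry out 1
  col 7: 0 + 1 + 1 (carry in) = 2 → bit 0, carry out 1
  col 8: 0 + 1 + 1 (carry in) = 2 → bit 0, carry out 1
  col 9: 1 + 1 + 1 (carry in) = 3 → bit 1, carry out 1
  col 10: 0 + 0 + 1 (carry in) = 1 → bit 1, carry out 0
Reading bits MSB→LSB: 11000100000
Strip leading zeros: 11000100000
= 11000100000


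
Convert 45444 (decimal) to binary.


Divide by 2 repeatedly:
45444 ÷ 2 = 22722 remainder 0
22722 ÷ 2 = 11361 remainder 0
11361 ÷ 2 = 5680 remainder 1
5680 ÷ 2 = 2840 remainder 0
2840 ÷ 2 = 1420 remainder 0
1420 ÷ 2 = 710 remainder 0
710 ÷ 2 = 355 remainder 0
355 ÷ 2 = 177 remainder 1
177 ÷ 2 = 88 remainder 1
88 ÷ 2 = 44 remainder 0
44 ÷ 2 = 22 remainder 0
22 ÷ 2 = 11 remainder 0
11 ÷ 2 = 5 remainder 1
5 ÷ 2 = 2 remainder 1
2 ÷ 2 = 1 remainder 0
1 ÷ 2 = 0 remainder 1
Reading remainders bottom-up:
= 1011000110000100


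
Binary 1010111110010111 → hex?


Group into 4-bit nibbles: 1010111110010111
  1010 = A
  1111 = F
  1001 = 9
  0111 = 7
= 0xAF97


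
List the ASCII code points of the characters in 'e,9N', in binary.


String: 'e,9N'  (4 characters)
Per-character ASCII lookup:
  'e': lowercase starts at 97: 'e' = 97 + 4 = 101 → 1100101
  ',': special character: ',' = 44 → 101100
  '9': digits start at 48: '9' = 48 + 9 = 57 → 111001
  'N': uppercase starts at 65: 'N' = 65 + 13 = 78 → 1001110
= 1100101 101100 111001 1001110


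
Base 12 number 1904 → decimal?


Positional values (base 12):
  4 × 12^0 = 4 × 1 = 4
  0 × 12^1 = 0 × 12 = 0
  9 × 12^2 = 9 × 144 = 1296
  1 × 12^3 = 1 × 1728 = 1728
Sum = 4 + 0 + 1296 + 1728
= 3028


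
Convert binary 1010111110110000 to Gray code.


Binary: 1010111110110000
Gray code: G = B XOR (B >> 1)
B >> 1 = 0101011111011000
1010111110110000 XOR 0101011111011000:
  1 XOR 0 = 1
  0 XOR 1 = 1
  1 XOR 0 = 1
  0 XOR 1 = 1
  1 XOR 0 = 1
  1 XOR 1 = 0
  1 XOR 1 = 0
  1 XOR 1 = 0
  1 XOR 1 = 0
  0 XOR 1 = 1
  1 XOR 0 = 1
  1 XOR 1 = 0
  0 XOR 1 = 1
  0 XOR 0 = 0
  0 XOR 0 = 0
  0 XOR 0 = 0
= 1111100001101000


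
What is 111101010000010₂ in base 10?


Positional values:
Bit 1: 1 × 2^1 = 2
Bit 7: 1 × 2^7 = 128
Bit 9: 1 × 2^9 = 512
Bit 11: 1 × 2^11 = 2048
Bit 12: 1 × 2^12 = 4096
Bit 13: 1 × 2^13 = 8192
Bit 14: 1 × 2^14 = 16384
Sum = 2 + 128 + 512 + 2048 + 4096 + 8192 + 16384
= 31362


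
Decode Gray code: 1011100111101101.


Gray code: 1011100111101101
MSB stays the same: 1
Each subsequent bit = prev_binary XOR current_gray:
  B[1] = 1 XOR 0 = 1
  B[2] = 1 XOR 1 = 0
  B[3] = 0 XOR 1 = 1
  B[4] = 1 XOR 1 = 0
  B[5] = 0 XOR 0 = 0
  B[6] = 0 XOR 0 = 0
  B[7] = 0 XOR 1 = 1
  B[8] = 1 XOR 1 = 0
  B[9] = 0 XOR 1 = 1
  B[10] = 1 XOR 1 = 0
  B[11] = 0 XOR 0 = 0
  B[12] = 0 XOR 1 = 1
  B[13] = 1 XOR 1 = 0
  B[14] = 0 XOR 0 = 0
  B[15] = 0 XOR 1 = 1
= 1101000101001001 (53577 decimal)


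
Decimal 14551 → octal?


Divide by 8 repeatedly:
14551 ÷ 8 = 1818 remainder 7
1818 ÷ 8 = 227 remainder 2
227 ÷ 8 = 28 remainder 3
28 ÷ 8 = 3 remainder 4
3 ÷ 8 = 0 remainder 3
Reading remainders bottom-up:
= 0o34327


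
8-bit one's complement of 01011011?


Original: 01011011
Invert all bits:
  bit 0: 0 → 1
  bit 1: 1 → 0
  bit 2: 0 → 1
  bit 3: 1 → 0
  bit 4: 1 → 0
  bit 5: 0 → 1
  bit 6: 1 → 0
  bit 7: 1 → 0
= 10100100


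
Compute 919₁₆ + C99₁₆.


Align and add column by column (LSB to MSB, each column mod 16 with carry):
  0919
+ 0C99
  ----
  col 0: 9(9) + 9(9) + 0 (carry in) = 18 → 2(2), carry out 1
  col 1: 1(1) + 9(9) + 1 (carry in) = 11 → B(11), carry out 0
  col 2: 9(9) + C(12) + 0 (carry in) = 21 → 5(5), carry out 1
  col 3: 0(0) + 0(0) + 1 (carry in) = 1 → 1(1), carry out 0
Reading digits MSB→LSB: 15B2
Strip leading zeros: 15B2
= 0x15B2


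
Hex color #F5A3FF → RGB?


Hex: #F5A3FF
R = F5₁₆ = 245
G = A3₁₆ = 163
B = FF₁₆ = 255
= RGB(245, 163, 255)


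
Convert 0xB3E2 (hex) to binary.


Each hex digit → 4 binary bits:
  B = 1011
  3 = 0011
  E = 1110
  2 = 0010
Concatenate: 1011 0011 1110 0010
= 1011001111100010


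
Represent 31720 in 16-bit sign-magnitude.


Sign bit: 0 (positive)
Magnitude: 31720 = 111101111101000
= 0111101111101000


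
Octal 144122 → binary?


Each octal digit → 3 binary bits:
  1 = 001
  4 = 100
  4 = 100
  1 = 001
  2 = 010
  2 = 010
Concatenate: 001 100 100 001 010 010
= 001100100001010010


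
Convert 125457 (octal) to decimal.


Positional values:
Position 0: 7 × 8^0 = 7
Position 1: 5 × 8^1 = 40
Position 2: 4 × 8^2 = 256
Position 3: 5 × 8^3 = 2560
Position 4: 2 × 8^4 = 8192
Position 5: 1 × 8^5 = 32768
Sum = 7 + 40 + 256 + 2560 + 8192 + 32768
= 43823


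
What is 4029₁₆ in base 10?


Positional values:
Position 0: 9 × 16^0 = 9 × 1 = 9
Position 1: 2 × 16^1 = 2 × 16 = 32
Position 2: 0 × 16^2 = 0 × 256 = 0
Position 3: 4 × 16^3 = 4 × 4096 = 16384
Sum = 9 + 32 + 0 + 16384
= 16425


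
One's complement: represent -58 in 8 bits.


Original: 00111010
Invert all bits:
  bit 0: 0 → 1
  bit 1: 0 → 1
  bit 2: 1 → 0
  bit 3: 1 → 0
  bit 4: 1 → 0
  bit 5: 0 → 1
  bit 6: 1 → 0
  bit 7: 0 → 1
= 11000101


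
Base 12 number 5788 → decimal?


Positional values (base 12):
  8 × 12^0 = 8 × 1 = 8
  8 × 12^1 = 8 × 12 = 96
  7 × 12^2 = 7 × 144 = 1008
  5 × 12^3 = 5 × 1728 = 8640
Sum = 8 + 96 + 1008 + 8640
= 9752


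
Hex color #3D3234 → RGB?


Hex: #3D3234
R = 3D₁₆ = 61
G = 32₁₆ = 50
B = 34₁₆ = 52
= RGB(61, 50, 52)


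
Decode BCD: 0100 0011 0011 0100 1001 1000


Each 4-bit group → digit:
  0100 → 4
  0011 → 3
  0011 → 3
  0100 → 4
  1001 → 9
  1000 → 8
= 433498


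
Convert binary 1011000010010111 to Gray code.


Binary: 1011000010010111
Gray code: G = B XOR (B >> 1)
B >> 1 = 0101100001001011
1011000010010111 XOR 0101100001001011:
  1 XOR 0 = 1
  0 XOR 1 = 1
  1 XOR 0 = 1
  1 XOR 1 = 0
  0 XOR 1 = 1
  0 XOR 0 = 0
  0 XOR 0 = 0
  0 XOR 0 = 0
  1 XOR 0 = 1
  0 XOR 1 = 1
  0 XOR 0 = 0
  1 XOR 0 = 1
  0 XOR 1 = 1
  1 XOR 0 = 1
  1 XOR 1 = 0
  1 XOR 1 = 0
= 1110100011011100


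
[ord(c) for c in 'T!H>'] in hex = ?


String: 'T!H>'  (4 characters)
Per-character ASCII lookup:
  'T': uppercase starts at 65: 'T' = 65 + 19 = 84 → 0x54
  '!': special character: '!' = 33 → 0x21
  'H': uppercase starts at 65: 'H' = 65 + 7 = 72 → 0x48
  '>': special character: '>' = 62 → 0x3E
= 0x54 0x21 0x48 0x3E


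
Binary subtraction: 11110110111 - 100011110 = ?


Align and subtract column by column (LSB to MSB, borrowing when needed):
  11110110111
- 00100011110
  -----------
  col 0: (1 - 0 borrow-in) - 0 → 1 - 0 = 1, borrow out 0
  col 1: (1 - 0 borrow-in) - 1 → 1 - 1 = 0, borrow out 0
  col 2: (1 - 0 borrow-in) - 1 → 1 - 1 = 0, borrow out 0
  col 3: (0 - 0 borrow-in) - 1 → borrow from next column: (0+2) - 1 = 1, borrow out 1
  col 4: (1 - 1 borrow-in) - 1 → borrow from next column: (0+2) - 1 = 1, borrow out 1
  col 5: (1 - 1 borrow-in) - 0 → 0 - 0 = 0, borrow out 0
  col 6: (0 - 0 borrow-in) - 0 → 0 - 0 = 0, borrow out 0
  col 7: (1 - 0 borrow-in) - 0 → 1 - 0 = 1, borrow out 0
  col 8: (1 - 0 borrow-in) - 1 → 1 - 1 = 0, borrow out 0
  col 9: (1 - 0 borrow-in) - 0 → 1 - 0 = 1, borrow out 0
  col 10: (1 - 0 borrow-in) - 0 → 1 - 0 = 1, borrow out 0
Reading bits MSB→LSB: 11010011001
Strip leading zeros: 11010011001
= 11010011001


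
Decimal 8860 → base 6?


Divide by 6 repeatedly:
8860 ÷ 6 = 1476 remainder 4
1476 ÷ 6 = 246 remainder 0
246 ÷ 6 = 41 remainder 0
41 ÷ 6 = 6 remainder 5
6 ÷ 6 = 1 remainder 0
1 ÷ 6 = 0 remainder 1
Reading remainders bottom-up:
= 105004


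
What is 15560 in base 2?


Divide by 2 repeatedly:
15560 ÷ 2 = 7780 remainder 0
7780 ÷ 2 = 3890 remainder 0
3890 ÷ 2 = 1945 remainder 0
1945 ÷ 2 = 972 remainder 1
972 ÷ 2 = 486 remainder 0
486 ÷ 2 = 243 remainder 0
243 ÷ 2 = 121 remainder 1
121 ÷ 2 = 60 remainder 1
60 ÷ 2 = 30 remainder 0
30 ÷ 2 = 15 remainder 0
15 ÷ 2 = 7 remainder 1
7 ÷ 2 = 3 remainder 1
3 ÷ 2 = 1 remainder 1
1 ÷ 2 = 0 remainder 1
Reading remainders bottom-up:
= 11110011001000


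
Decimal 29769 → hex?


Divide by 16 repeatedly:
29769 ÷ 16 = 1860 remainder 9 (9)
1860 ÷ 16 = 116 remainder 4 (4)
116 ÷ 16 = 7 remainder 4 (4)
7 ÷ 16 = 0 remainder 7 (7)
Reading remainders bottom-up:
= 0x7449


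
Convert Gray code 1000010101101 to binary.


Gray code: 1000010101101
MSB stays the same: 1
Each subsequent bit = prev_binary XOR current_gray:
  B[1] = 1 XOR 0 = 1
  B[2] = 1 XOR 0 = 1
  B[3] = 1 XOR 0 = 1
  B[4] = 1 XOR 0 = 1
  B[5] = 1 XOR 1 = 0
  B[6] = 0 XOR 0 = 0
  B[7] = 0 XOR 1 = 1
  B[8] = 1 XOR 0 = 1
  B[9] = 1 XOR 1 = 0
  B[10] = 0 XOR 1 = 1
  B[11] = 1 XOR 0 = 1
  B[12] = 1 XOR 1 = 0
= 1111100110110 (7990 decimal)


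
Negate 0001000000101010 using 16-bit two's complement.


Original: 0001000000101010
Step 1 - Invert all bits: 1110111111010101
Step 2 - Add 1: 1110111111010101 + 1
= 1110111111010110 (represents -4138)


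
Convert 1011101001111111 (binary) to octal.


Group into 3-bit groups: 001011101001111111
  001 = 1
  011 = 3
  101 = 5
  001 = 1
  111 = 7
  111 = 7
= 0o135177


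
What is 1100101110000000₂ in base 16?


Group into 4-bit nibbles: 1100101110000000
  1100 = C
  1011 = B
  1000 = 8
  0000 = 0
= 0xCB80


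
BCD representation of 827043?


Each digit → 4-bit binary:
  8 → 1000
  2 → 0010
  7 → 0111
  0 → 0000
  4 → 0100
  3 → 0011
= 1000 0010 0111 0000 0100 0011


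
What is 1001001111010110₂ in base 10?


Positional values:
Bit 1: 1 × 2^1 = 2
Bit 2: 1 × 2^2 = 4
Bit 4: 1 × 2^4 = 16
Bit 6: 1 × 2^6 = 64
Bit 7: 1 × 2^7 = 128
Bit 8: 1 × 2^8 = 256
Bit 9: 1 × 2^9 = 512
Bit 12: 1 × 2^12 = 4096
Bit 15: 1 × 2^15 = 32768
Sum = 2 + 4 + 16 + 64 + 128 + 256 + 512 + 4096 + 32768
= 37846


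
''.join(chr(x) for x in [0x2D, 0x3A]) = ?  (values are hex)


Codes (hex): 0x2D 0x3A
Per-code ASCII lookup:
  0x2D = 45  (special character) → '-'
  0x3A = 58  (special character) → ':'
= '-:'


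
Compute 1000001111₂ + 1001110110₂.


Align and add column by column (LSB to MSB, carry propagating):
  01000001111
+ 01001110110
  -----------
  col 0: 1 + 0 + 0 (carry in) = 1 → bit 1, carry out 0
  col 1: 1 + 1 + 0 (carry in) = 2 → bit 0, carry out 1
  col 2: 1 + 1 + 1 (carry in) = 3 → bit 1, carry out 1
  col 3: 1 + 0 + 1 (carry in) = 2 → bit 0, carry out 1
  col 4: 0 + 1 + 1 (carry in) = 2 → bit 0, carry out 1
  col 5: 0 + 1 + 1 (carry in) = 2 → bit 0, carry out 1
  col 6: 0 + 1 + 1 (carry in) = 2 → bit 0, carry out 1
  col 7: 0 + 0 + 1 (carry in) = 1 → bit 1, carry out 0
  col 8: 0 + 0 + 0 (carry in) = 0 → bit 0, carry out 0
  col 9: 1 + 1 + 0 (carry in) = 2 → bit 0, carry out 1
  col 10: 0 + 0 + 1 (carry in) = 1 → bit 1, carry out 0
Reading bits MSB→LSB: 10010000101
Strip leading zeros: 10010000101
= 10010000101


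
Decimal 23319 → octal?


Divide by 8 repeatedly:
23319 ÷ 8 = 2914 remainder 7
2914 ÷ 8 = 364 remainder 2
364 ÷ 8 = 45 remainder 4
45 ÷ 8 = 5 remainder 5
5 ÷ 8 = 0 remainder 5
Reading remainders bottom-up:
= 0o55427


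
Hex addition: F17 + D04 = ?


Align and add column by column (LSB to MSB, each column mod 16 with carry):
  0F17
+ 0D04
  ----
  col 0: 7(7) + 4(4) + 0 (carry in) = 11 → B(11), carry out 0
  col 1: 1(1) + 0(0) + 0 (carry in) = 1 → 1(1), carry out 0
  col 2: F(15) + D(13) + 0 (carry in) = 28 → C(12), carry out 1
  col 3: 0(0) + 0(0) + 1 (carry in) = 1 → 1(1), carry out 0
Reading digits MSB→LSB: 1C1B
Strip leading zeros: 1C1B
= 0x1C1B


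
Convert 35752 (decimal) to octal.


Divide by 8 repeatedly:
35752 ÷ 8 = 4469 remainder 0
4469 ÷ 8 = 558 remainder 5
558 ÷ 8 = 69 remainder 6
69 ÷ 8 = 8 remainder 5
8 ÷ 8 = 1 remainder 0
1 ÷ 8 = 0 remainder 1
Reading remainders bottom-up:
= 0o105650


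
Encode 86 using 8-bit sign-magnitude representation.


Sign bit: 0 (positive)
Magnitude: 86 = 1010110
= 01010110


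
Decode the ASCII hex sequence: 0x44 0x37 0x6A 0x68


Codes (hex): 0x44 0x37 0x6A 0x68
Per-code ASCII lookup:
  0x44 = 68  (range 65-90: uppercase, 68 - 65 = 3) → 'D'
  0x37 = 55  (range 48-57: digits, 55 - 48 = 7) → '7'
  0x6A = 106  (range 97-122: lowercase, 106 - 97 = 9) → 'j'
  0x68 = 104  (range 97-122: lowercase, 104 - 97 = 7) → 'h'
= 'D7jh'


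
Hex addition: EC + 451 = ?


Align and add column by column (LSB to MSB, each column mod 16 with carry):
  00EC
+ 0451
  ----
  col 0: C(12) + 1(1) + 0 (carry in) = 13 → D(13), carry out 0
  col 1: E(14) + 5(5) + 0 (carry in) = 19 → 3(3), carry out 1
  col 2: 0(0) + 4(4) + 1 (carry in) = 5 → 5(5), carry out 0
  col 3: 0(0) + 0(0) + 0 (carry in) = 0 → 0(0), carry out 0
Reading digits MSB→LSB: 053D
Strip leading zeros: 53D
= 0x53D


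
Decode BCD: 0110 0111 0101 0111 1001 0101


Each 4-bit group → digit:
  0110 → 6
  0111 → 7
  0101 → 5
  0111 → 7
  1001 → 9
  0101 → 5
= 675795


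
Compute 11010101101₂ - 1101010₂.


Align and subtract column by column (LSB to MSB, borrowing when needed):
  11010101101
- 00001101010
  -----------
  col 0: (1 - 0 borrow-in) - 0 → 1 - 0 = 1, borrow out 0
  col 1: (0 - 0 borrow-in) - 1 → borrow from next column: (0+2) - 1 = 1, borrow out 1
  col 2: (1 - 1 borrow-in) - 0 → 0 - 0 = 0, borrow out 0
  col 3: (1 - 0 borrow-in) - 1 → 1 - 1 = 0, borrow out 0
  col 4: (0 - 0 borrow-in) - 0 → 0 - 0 = 0, borrow out 0
  col 5: (1 - 0 borrow-in) - 1 → 1 - 1 = 0, borrow out 0
  col 6: (0 - 0 borrow-in) - 1 → borrow from next column: (0+2) - 1 = 1, borrow out 1
  col 7: (1 - 1 borrow-in) - 0 → 0 - 0 = 0, borrow out 0
  col 8: (0 - 0 borrow-in) - 0 → 0 - 0 = 0, borrow out 0
  col 9: (1 - 0 borrow-in) - 0 → 1 - 0 = 1, borrow out 0
  col 10: (1 - 0 borrow-in) - 0 → 1 - 0 = 1, borrow out 0
Reading bits MSB→LSB: 11001000011
Strip leading zeros: 11001000011
= 11001000011


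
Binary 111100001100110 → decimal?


Positional values:
Bit 1: 1 × 2^1 = 2
Bit 2: 1 × 2^2 = 4
Bit 5: 1 × 2^5 = 32
Bit 6: 1 × 2^6 = 64
Bit 11: 1 × 2^11 = 2048
Bit 12: 1 × 2^12 = 4096
Bit 13: 1 × 2^13 = 8192
Bit 14: 1 × 2^14 = 16384
Sum = 2 + 4 + 32 + 64 + 2048 + 4096 + 8192 + 16384
= 30822


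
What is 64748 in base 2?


Divide by 2 repeatedly:
64748 ÷ 2 = 32374 remainder 0
32374 ÷ 2 = 16187 remainder 0
16187 ÷ 2 = 8093 remainder 1
8093 ÷ 2 = 4046 remainder 1
4046 ÷ 2 = 2023 remainder 0
2023 ÷ 2 = 1011 remainder 1
1011 ÷ 2 = 505 remainder 1
505 ÷ 2 = 252 remainder 1
252 ÷ 2 = 126 remainder 0
126 ÷ 2 = 63 remainder 0
63 ÷ 2 = 31 remainder 1
31 ÷ 2 = 15 remainder 1
15 ÷ 2 = 7 remainder 1
7 ÷ 2 = 3 remainder 1
3 ÷ 2 = 1 remainder 1
1 ÷ 2 = 0 remainder 1
Reading remainders bottom-up:
= 1111110011101100


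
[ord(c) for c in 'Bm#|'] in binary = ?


String: 'Bm#|'  (4 characters)
Per-character ASCII lookup:
  'B': uppercase starts at 65: 'B' = 65 + 1 = 66 → 1000010
  'm': lowercase starts at 97: 'm' = 97 + 12 = 109 → 1101101
  '#': special character: '#' = 35 → 100011
  '|': special character: '|' = 124 → 1111100
= 1000010 1101101 100011 1111100


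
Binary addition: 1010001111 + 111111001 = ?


Align and add column by column (LSB to MSB, carry propagating):
  01010001111
+ 00111111001
  -----------
  col 0: 1 + 1 + 0 (carry in) = 2 → bit 0, carry out 1
  col 1: 1 + 0 + 1 (carry in) = 2 → bit 0, carry out 1
  col 2: 1 + 0 + 1 (carry in) = 2 → bit 0, carry out 1
  col 3: 1 + 1 + 1 (carry in) = 3 → bit 1, carry out 1
  col 4: 0 + 1 + 1 (carry in) = 2 → bit 0, carry out 1
  col 5: 0 + 1 + 1 (carry in) = 2 → bit 0, carry out 1
  col 6: 0 + 1 + 1 (carry in) = 2 → bit 0, carry out 1
  col 7: 1 + 1 + 1 (carry in) = 3 → bit 1, carry out 1
  col 8: 0 + 1 + 1 (carry in) = 2 → bit 0, carry out 1
  col 9: 1 + 0 + 1 (carry in) = 2 → bit 0, carry out 1
  col 10: 0 + 0 + 1 (carry in) = 1 → bit 1, carry out 0
Reading bits MSB→LSB: 10010001000
Strip leading zeros: 10010001000
= 10010001000


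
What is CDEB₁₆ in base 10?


Positional values:
Position 0: B × 16^0 = 11 × 1 = 11
Position 1: E × 16^1 = 14 × 16 = 224
Position 2: D × 16^2 = 13 × 256 = 3328
Position 3: C × 16^3 = 12 × 4096 = 49152
Sum = 11 + 224 + 3328 + 49152
= 52715


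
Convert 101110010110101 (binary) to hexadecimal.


Group into 4-bit nibbles: 0101110010110101
  0101 = 5
  1100 = C
  1011 = B
  0101 = 5
= 0x5CB5


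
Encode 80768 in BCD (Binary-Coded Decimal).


Each digit → 4-bit binary:
  8 → 1000
  0 → 0000
  7 → 0111
  6 → 0110
  8 → 1000
= 1000 0000 0111 0110 1000


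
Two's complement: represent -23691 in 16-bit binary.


Original: 0101110010001011
Step 1 - Invert all bits: 1010001101110100
Step 2 - Add 1: 1010001101110100 + 1
= 1010001101110101 (represents -23691)


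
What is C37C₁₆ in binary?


Each hex digit → 4 binary bits:
  C = 1100
  3 = 0011
  7 = 0111
  C = 1100
Concatenate: 1100 0011 0111 1100
= 1100001101111100


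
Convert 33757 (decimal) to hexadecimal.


Divide by 16 repeatedly:
33757 ÷ 16 = 2109 remainder 13 (D)
2109 ÷ 16 = 131 remainder 13 (D)
131 ÷ 16 = 8 remainder 3 (3)
8 ÷ 16 = 0 remainder 8 (8)
Reading remainders bottom-up:
= 0x83DD


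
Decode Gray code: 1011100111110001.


Gray code: 1011100111110001
MSB stays the same: 1
Each subsequent bit = prev_binary XOR current_gray:
  B[1] = 1 XOR 0 = 1
  B[2] = 1 XOR 1 = 0
  B[3] = 0 XOR 1 = 1
  B[4] = 1 XOR 1 = 0
  B[5] = 0 XOR 0 = 0
  B[6] = 0 XOR 0 = 0
  B[7] = 0 XOR 1 = 1
  B[8] = 1 XOR 1 = 0
  B[9] = 0 XOR 1 = 1
  B[10] = 1 XOR 1 = 0
  B[11] = 0 XOR 1 = 1
  B[12] = 1 XOR 0 = 1
  B[13] = 1 XOR 0 = 1
  B[14] = 1 XOR 0 = 1
  B[15] = 1 XOR 1 = 0
= 1101000101011110 (53598 decimal)


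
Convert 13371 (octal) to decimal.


Positional values:
Position 0: 1 × 8^0 = 1
Position 1: 7 × 8^1 = 56
Position 2: 3 × 8^2 = 192
Position 3: 3 × 8^3 = 1536
Position 4: 1 × 8^4 = 4096
Sum = 1 + 56 + 192 + 1536 + 4096
= 5881


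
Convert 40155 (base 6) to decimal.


Positional values (base 6):
  5 × 6^0 = 5 × 1 = 5
  5 × 6^1 = 5 × 6 = 30
  1 × 6^2 = 1 × 36 = 36
  0 × 6^3 = 0 × 216 = 0
  4 × 6^4 = 4 × 1296 = 5184
Sum = 5 + 30 + 36 + 0 + 5184
= 5255


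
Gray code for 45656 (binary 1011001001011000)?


Binary: 1011001001011000
Gray code: G = B XOR (B >> 1)
B >> 1 = 0101100100101100
1011001001011000 XOR 0101100100101100:
  1 XOR 0 = 1
  0 XOR 1 = 1
  1 XOR 0 = 1
  1 XOR 1 = 0
  0 XOR 1 = 1
  0 XOR 0 = 0
  1 XOR 0 = 1
  0 XOR 1 = 1
  0 XOR 0 = 0
  1 XOR 0 = 1
  0 XOR 1 = 1
  1 XOR 0 = 1
  1 XOR 1 = 0
  0 XOR 1 = 1
  0 XOR 0 = 0
  0 XOR 0 = 0
= 1110101101110100


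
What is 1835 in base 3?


Divide by 3 repeatedly:
1835 ÷ 3 = 611 remainder 2
611 ÷ 3 = 203 remainder 2
203 ÷ 3 = 67 remainder 2
67 ÷ 3 = 22 remainder 1
22 ÷ 3 = 7 remainder 1
7 ÷ 3 = 2 remainder 1
2 ÷ 3 = 0 remainder 2
Reading remainders bottom-up:
= 2111222


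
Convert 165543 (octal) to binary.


Each octal digit → 3 binary bits:
  1 = 001
  6 = 110
  5 = 101
  5 = 101
  4 = 100
  3 = 011
Concatenate: 001 110 101 101 100 011
= 001110101101100011


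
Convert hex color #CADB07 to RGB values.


Hex: #CADB07
R = CA₁₆ = 202
G = DB₁₆ = 219
B = 07₁₆ = 7
= RGB(202, 219, 7)


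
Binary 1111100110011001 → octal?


Group into 3-bit groups: 001111100110011001
  001 = 1
  111 = 7
  100 = 4
  110 = 6
  011 = 3
  001 = 1
= 0o174631


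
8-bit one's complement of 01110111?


Original: 01110111
Invert all bits:
  bit 0: 0 → 1
  bit 1: 1 → 0
  bit 2: 1 → 0
  bit 3: 1 → 0
  bit 4: 0 → 1
  bit 5: 1 → 0
  bit 6: 1 → 0
  bit 7: 1 → 0
= 10001000


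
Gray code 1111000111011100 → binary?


Gray code: 1111000111011100
MSB stays the same: 1
Each subsequent bit = prev_binary XOR current_gray:
  B[1] = 1 XOR 1 = 0
  B[2] = 0 XOR 1 = 1
  B[3] = 1 XOR 1 = 0
  B[4] = 0 XOR 0 = 0
  B[5] = 0 XOR 0 = 0
  B[6] = 0 XOR 0 = 0
  B[7] = 0 XOR 1 = 1
  B[8] = 1 XOR 1 = 0
  B[9] = 0 XOR 1 = 1
  B[10] = 1 XOR 0 = 1
  B[11] = 1 XOR 1 = 0
  B[12] = 0 XOR 1 = 1
  B[13] = 1 XOR 1 = 0
  B[14] = 0 XOR 0 = 0
  B[15] = 0 XOR 0 = 0
= 1010000101101000 (41320 decimal)


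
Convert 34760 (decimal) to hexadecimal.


Divide by 16 repeatedly:
34760 ÷ 16 = 2172 remainder 8 (8)
2172 ÷ 16 = 135 remainder 12 (C)
135 ÷ 16 = 8 remainder 7 (7)
8 ÷ 16 = 0 remainder 8 (8)
Reading remainders bottom-up:
= 0x87C8


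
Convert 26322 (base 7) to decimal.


Positional values (base 7):
  2 × 7^0 = 2 × 1 = 2
  2 × 7^1 = 2 × 7 = 14
  3 × 7^2 = 3 × 49 = 147
  6 × 7^3 = 6 × 343 = 2058
  2 × 7^4 = 2 × 2401 = 4802
Sum = 2 + 14 + 147 + 2058 + 4802
= 7023
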